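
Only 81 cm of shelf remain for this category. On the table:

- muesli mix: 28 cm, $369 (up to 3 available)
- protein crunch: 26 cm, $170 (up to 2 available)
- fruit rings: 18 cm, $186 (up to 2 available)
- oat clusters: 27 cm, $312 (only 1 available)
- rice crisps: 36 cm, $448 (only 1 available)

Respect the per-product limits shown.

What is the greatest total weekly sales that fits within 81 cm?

Density check — muesli mix 13.18, rice crisps 12.44, oat clusters 11.56, fruit rings 10.33 are the best per cm.
A density-first pass picks 2×muesli mix + fruit rings — 924 at 74 cm.
Dropping 2×muesli mix frees 56 cm; slotting in oat clusters + rice crisps (63 cm) lifts the total to 946 at 81 cm.
That's the maximum — no swap from here does better than 946.

946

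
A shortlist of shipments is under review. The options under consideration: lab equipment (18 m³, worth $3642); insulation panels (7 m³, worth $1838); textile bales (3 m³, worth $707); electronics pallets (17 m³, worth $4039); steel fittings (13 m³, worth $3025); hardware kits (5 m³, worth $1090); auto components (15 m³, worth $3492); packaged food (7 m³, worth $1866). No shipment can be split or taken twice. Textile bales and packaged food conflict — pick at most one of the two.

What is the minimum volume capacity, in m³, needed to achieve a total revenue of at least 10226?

Minimise m³ subject to total revenue ≥ 10226.
insulation panels + electronics pallets + hardware kits + auto components reaches 10459 using 44 m³.
Any bundle with less than 44 m³ falls short of 10226.

44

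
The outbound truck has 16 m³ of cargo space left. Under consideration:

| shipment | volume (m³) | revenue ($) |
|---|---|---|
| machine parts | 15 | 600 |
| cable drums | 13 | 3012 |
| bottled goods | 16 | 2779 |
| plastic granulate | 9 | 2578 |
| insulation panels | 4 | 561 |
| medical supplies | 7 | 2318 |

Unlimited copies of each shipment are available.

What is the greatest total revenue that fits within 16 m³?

4896

Taking the top-ratio shipments first gives 2×medical supplies for 4636 (14 m³).
Dropping medical supplies frees 7 m³; slotting in plastic granulate (9 m³) lifts the total to 4896 at 16 m³.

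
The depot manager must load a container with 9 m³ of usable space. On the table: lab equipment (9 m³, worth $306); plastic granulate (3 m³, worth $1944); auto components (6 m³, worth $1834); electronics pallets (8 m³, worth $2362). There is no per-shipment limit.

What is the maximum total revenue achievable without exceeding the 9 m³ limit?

5832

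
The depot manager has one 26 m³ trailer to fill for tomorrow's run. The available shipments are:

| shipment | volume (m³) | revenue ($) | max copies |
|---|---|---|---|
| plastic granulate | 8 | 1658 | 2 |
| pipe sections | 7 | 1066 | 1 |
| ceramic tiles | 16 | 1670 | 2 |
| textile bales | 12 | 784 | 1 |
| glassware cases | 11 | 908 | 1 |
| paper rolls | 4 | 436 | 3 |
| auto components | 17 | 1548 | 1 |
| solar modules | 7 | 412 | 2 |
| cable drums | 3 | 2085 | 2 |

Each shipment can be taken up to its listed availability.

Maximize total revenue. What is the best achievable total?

7922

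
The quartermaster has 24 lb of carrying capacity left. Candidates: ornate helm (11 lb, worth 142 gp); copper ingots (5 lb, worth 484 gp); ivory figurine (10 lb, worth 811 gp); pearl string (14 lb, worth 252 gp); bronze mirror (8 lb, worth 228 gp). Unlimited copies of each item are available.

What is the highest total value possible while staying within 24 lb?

1936

Ranking by ratio (value/lb): copper ingots 96.80, ivory figurine 81.10, bronze mirror 28.50, pearl string 18.00.
Best packing: 4×copper ingots — 20 lb, 1936 total.
Nothing else within 24 lb beats 1936.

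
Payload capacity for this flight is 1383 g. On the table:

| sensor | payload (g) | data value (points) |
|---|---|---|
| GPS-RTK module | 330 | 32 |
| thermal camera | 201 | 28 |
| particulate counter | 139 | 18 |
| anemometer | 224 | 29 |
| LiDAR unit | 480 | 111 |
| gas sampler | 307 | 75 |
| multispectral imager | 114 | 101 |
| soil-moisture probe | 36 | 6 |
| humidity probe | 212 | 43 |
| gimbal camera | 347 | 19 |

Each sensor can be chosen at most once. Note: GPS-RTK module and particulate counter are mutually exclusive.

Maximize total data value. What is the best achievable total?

365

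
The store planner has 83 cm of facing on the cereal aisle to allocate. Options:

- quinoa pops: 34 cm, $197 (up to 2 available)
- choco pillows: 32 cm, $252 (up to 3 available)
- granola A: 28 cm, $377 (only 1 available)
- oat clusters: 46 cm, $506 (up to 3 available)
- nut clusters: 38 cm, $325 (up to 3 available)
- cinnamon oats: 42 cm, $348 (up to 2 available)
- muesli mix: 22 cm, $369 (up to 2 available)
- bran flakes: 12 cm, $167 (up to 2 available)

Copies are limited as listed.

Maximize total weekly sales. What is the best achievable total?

Filling by ratio: 2×muesli mix + 2×bran flakes for 1072, with 15 cm left unused.
Dropping 2×bran flakes frees 24 cm; slotting in granola A (28 cm) lifts the total to 1115 at 72 cm.
No other feasible combination exceeds 1115.

1115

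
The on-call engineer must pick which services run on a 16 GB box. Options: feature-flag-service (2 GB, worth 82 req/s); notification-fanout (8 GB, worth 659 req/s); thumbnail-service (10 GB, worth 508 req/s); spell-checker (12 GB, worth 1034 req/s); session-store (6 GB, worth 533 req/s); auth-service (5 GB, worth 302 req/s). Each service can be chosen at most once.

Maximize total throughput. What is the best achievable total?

1274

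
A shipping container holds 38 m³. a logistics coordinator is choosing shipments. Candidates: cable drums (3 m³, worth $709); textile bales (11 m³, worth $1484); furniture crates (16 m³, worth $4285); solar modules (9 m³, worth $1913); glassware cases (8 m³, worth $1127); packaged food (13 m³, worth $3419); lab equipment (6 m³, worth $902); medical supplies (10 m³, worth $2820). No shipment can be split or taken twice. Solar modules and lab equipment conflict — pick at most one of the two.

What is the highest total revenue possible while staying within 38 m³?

9727

Taking cable drums + furniture crates + solar modules + medical supplies: 38 m³ used, 9727 in revenue.
Runner-up furniture crates + solar modules + packaged food tops out at 9617.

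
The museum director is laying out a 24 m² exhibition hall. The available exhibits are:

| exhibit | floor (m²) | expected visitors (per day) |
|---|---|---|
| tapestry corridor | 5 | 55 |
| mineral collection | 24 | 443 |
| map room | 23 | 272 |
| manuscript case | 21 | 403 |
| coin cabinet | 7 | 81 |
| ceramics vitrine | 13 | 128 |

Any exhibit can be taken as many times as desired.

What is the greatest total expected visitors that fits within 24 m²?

Ranking by ratio (expected visitors/m²): manuscript case 19.19, mineral collection 18.46, map room 11.83.
Filling by ratio: manuscript case for 403, with 3 m² left unused.
Dropping manuscript case frees 21 m²; slotting in mineral collection (24 m²) lifts the total to 443 at 24 m².

443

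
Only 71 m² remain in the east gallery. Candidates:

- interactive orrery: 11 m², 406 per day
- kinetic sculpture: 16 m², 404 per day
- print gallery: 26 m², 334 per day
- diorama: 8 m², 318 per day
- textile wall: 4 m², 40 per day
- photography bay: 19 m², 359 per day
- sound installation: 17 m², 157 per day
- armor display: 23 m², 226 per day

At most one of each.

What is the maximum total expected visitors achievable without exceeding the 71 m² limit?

Greedy by ratio would take interactive orrery + kinetic sculpture + diorama + textile wall + photography bay: 58 m² used, total 1527.
Dropping textile wall frees 4 m²; slotting in sound installation (17 m²) lifts the total to 1644 at 71 m².

1644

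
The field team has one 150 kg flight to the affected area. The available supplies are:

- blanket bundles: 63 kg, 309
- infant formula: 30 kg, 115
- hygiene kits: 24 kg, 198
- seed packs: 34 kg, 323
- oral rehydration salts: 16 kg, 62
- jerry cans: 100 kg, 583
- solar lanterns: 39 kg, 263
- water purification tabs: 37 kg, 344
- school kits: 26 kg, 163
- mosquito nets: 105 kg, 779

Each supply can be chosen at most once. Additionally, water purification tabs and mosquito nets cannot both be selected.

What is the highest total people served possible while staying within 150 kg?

1190

Best packing: hygiene kits + seed packs + oral rehydration salts + solar lanterns + water purification tabs — 150 kg, 1190 total.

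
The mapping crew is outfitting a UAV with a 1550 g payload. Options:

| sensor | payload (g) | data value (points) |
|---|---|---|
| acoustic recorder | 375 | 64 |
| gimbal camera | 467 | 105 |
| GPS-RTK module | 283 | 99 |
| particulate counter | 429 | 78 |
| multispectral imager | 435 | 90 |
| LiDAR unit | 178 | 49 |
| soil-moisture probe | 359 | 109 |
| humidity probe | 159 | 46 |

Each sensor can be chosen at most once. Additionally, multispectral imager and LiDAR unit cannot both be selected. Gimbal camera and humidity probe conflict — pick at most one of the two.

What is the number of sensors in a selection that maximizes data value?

4

The maximum data value within 1550 g is 403.
One optimal bundle: gimbal camera + GPS-RTK module + multispectral imager + soil-moisture probe (1544 g).
Any selection reaching 403 contains exactly 4 sensors.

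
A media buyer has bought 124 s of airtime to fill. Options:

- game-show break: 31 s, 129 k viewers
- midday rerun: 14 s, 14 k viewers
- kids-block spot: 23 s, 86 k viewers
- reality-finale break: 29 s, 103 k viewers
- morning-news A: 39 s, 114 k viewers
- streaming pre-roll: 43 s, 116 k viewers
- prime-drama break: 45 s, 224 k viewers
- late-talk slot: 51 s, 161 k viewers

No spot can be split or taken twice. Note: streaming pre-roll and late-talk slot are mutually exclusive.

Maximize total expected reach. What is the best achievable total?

471

By expected reach per s: prime-drama break 4.98, game-show break 4.16, kids-block spot 3.74 lead.
Greedy by ratio would take game-show break + midday rerun + kids-block spot + prime-drama break: 113 s used, total 453.
Dropping game-show break and midday rerun frees 45 s; slotting in late-talk slot (51 s) lifts the total to 471 at 119 s.
Next best is game-show break + midday rerun + reality-finale break + prime-drama break at 470 (119 s) — short by 1.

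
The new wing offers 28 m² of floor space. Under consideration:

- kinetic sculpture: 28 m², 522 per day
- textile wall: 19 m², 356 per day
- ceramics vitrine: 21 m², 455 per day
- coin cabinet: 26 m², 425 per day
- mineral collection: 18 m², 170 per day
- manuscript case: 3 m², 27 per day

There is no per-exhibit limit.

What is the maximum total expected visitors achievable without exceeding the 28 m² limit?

522

A density-first pass picks ceramics vitrine + 2×manuscript case — 509 at 27 m².
Dropping ceramics vitrine and 2×manuscript case frees 27 m²; slotting in kinetic sculpture (28 m²) lifts the total to 522 at 28 m².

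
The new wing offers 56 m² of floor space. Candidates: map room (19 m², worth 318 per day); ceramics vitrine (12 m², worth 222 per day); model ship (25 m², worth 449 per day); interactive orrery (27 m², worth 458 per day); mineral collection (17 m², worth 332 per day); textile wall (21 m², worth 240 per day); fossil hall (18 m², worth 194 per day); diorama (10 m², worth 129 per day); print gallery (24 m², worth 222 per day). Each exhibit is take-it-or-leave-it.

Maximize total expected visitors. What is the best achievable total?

1012

A density-first pass picks ceramics vitrine + model ship + mineral collection — 1003 at 54 m².
Replace model ship with interactive orrery: the trade gains 9 net, giving 1012 at 56 m².
The closest alternative, ceramics vitrine + model ship + mineral collection, reaches only 1003.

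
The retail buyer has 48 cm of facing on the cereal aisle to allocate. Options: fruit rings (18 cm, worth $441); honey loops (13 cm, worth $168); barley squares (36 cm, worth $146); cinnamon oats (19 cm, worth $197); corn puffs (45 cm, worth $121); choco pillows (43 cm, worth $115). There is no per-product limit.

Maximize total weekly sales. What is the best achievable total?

882

Taking 2×fruit rings: 36 cm used, 882 in weekly sales.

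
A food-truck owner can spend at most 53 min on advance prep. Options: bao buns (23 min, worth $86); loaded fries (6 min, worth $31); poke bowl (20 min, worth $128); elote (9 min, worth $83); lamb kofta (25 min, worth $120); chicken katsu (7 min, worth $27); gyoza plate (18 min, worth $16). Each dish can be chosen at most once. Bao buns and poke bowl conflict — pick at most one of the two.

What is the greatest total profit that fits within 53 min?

A density-first pass picks loaded fries + poke bowl + elote + chicken katsu — 269 at 42 min.
The 16 min tied up in elote and chicken katsu is better spent on lamb kofta — total rises to 279 (51 min).
The closest alternative, poke bowl + lamb kofta + chicken katsu, reaches only 275.

279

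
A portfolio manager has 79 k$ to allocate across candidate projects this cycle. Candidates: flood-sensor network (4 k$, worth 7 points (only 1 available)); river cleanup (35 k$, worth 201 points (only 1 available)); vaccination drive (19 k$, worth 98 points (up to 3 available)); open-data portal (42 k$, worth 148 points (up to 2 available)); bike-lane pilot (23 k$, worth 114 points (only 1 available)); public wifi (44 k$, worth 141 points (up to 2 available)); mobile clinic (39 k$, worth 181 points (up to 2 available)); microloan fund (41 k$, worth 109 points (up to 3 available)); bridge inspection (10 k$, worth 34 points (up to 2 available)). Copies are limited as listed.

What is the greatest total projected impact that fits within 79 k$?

413

Filling by ratio: flood-sensor network + river cleanup + 2×vaccination drive for 404, with 2 k$ left unused.
Replace flood-sensor network and vaccination drive with bike-lane pilot: the trade gains 9 net, giving 413 at 77 k$.
That's the maximum — no swap from here does better than 413.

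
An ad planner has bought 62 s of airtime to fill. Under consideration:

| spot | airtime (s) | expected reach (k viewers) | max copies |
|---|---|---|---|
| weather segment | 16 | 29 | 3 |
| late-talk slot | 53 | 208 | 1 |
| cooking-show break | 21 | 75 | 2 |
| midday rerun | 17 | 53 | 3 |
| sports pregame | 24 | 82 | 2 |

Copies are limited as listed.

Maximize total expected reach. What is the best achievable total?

Taking the top-ratio spots first gives late-talk slot for 208 (53 s).
Replace late-talk slot with cooking-show break + midday rerun + sports pregame: the trade gains 2 net, giving 210 at 62 s.
That's the maximum — no swap from here does better than 210.

210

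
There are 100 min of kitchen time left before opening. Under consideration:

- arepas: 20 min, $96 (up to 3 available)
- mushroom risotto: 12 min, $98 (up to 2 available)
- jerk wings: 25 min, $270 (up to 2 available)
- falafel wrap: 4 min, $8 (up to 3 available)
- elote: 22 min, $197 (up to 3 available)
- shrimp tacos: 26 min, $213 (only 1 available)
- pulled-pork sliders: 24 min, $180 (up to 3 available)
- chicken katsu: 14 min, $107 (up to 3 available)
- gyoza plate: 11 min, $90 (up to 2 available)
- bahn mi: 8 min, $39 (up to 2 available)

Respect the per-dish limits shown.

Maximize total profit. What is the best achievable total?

Density check — jerk wings 10.80, elote 8.95, shrimp tacos 8.19 are the best per min.
The ratio heuristic lands on 2×jerk wings + falafel wrap + 2×elote (942) but leaves 2 min idle.
Replace falafel wrap and elote with 2×chicken katsu: the trade gains 9 net, giving 951 at 100 min.
That's the maximum — no swap from here does better than 951.

951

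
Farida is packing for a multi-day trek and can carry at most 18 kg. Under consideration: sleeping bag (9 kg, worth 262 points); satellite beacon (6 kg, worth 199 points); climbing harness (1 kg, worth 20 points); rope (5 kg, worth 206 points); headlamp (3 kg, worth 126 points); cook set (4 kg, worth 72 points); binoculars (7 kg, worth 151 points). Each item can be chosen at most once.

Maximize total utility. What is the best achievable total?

614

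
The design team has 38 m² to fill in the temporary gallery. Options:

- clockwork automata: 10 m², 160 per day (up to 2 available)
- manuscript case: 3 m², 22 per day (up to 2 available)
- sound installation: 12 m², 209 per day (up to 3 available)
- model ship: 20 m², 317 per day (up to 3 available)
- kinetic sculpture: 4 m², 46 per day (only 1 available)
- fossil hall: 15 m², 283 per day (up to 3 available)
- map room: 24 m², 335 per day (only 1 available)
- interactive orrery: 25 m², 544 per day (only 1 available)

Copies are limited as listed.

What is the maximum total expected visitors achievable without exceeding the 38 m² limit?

753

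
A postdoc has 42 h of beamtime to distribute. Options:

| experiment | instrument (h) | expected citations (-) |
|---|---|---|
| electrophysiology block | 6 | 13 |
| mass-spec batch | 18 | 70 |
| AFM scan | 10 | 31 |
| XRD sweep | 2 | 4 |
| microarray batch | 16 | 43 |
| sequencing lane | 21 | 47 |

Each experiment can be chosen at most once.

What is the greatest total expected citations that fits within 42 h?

130

By expected citations per h: mass-spec batch 3.89, AFM scan 3.10, microarray batch 2.69, sequencing lane 2.24 lead.
A density-first pass picks electrophysiology block + mass-spec batch + AFM scan + XRD sweep — 118 at 36 h.
Dropping AFM scan frees 10 h; slotting in microarray batch (16 h) lifts the total to 130 at 42 h.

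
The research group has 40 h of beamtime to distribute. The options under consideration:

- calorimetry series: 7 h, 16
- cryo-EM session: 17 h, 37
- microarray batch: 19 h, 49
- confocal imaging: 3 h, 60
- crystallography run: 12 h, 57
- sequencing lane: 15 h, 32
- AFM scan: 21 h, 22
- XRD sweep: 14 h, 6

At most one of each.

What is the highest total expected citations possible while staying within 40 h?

170

Taking the top-ratio experiments first gives microarray batch + confocal imaging + crystallography run for 166 (34 h).
Dropping microarray batch frees 19 h; slotting in calorimetry series + cryo-EM session (24 h) lifts the total to 170 at 39 h.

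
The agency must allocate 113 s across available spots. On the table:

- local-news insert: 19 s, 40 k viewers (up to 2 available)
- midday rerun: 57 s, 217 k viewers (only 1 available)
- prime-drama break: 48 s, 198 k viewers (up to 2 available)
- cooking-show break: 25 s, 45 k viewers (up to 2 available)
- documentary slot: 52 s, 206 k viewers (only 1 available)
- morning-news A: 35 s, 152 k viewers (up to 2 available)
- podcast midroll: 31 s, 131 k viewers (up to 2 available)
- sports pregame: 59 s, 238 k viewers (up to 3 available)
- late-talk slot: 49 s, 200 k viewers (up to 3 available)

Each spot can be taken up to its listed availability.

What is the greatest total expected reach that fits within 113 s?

462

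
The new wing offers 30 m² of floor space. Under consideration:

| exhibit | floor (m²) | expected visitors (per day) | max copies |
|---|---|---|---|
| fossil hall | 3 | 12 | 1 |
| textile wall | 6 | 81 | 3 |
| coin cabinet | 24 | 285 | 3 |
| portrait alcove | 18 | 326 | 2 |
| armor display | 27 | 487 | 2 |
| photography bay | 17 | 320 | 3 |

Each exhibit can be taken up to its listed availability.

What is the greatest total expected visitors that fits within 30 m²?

499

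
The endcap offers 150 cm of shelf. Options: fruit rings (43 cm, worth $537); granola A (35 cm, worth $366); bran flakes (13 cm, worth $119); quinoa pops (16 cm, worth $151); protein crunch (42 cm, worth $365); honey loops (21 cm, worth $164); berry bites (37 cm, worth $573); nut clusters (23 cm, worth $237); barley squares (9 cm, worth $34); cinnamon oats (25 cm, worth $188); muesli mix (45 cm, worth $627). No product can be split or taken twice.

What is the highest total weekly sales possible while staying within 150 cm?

Best packing: fruit rings + berry bites + nut clusters + muesli mix — 148 cm, 1974 total.
Next best is fruit rings + berry bites + cinnamon oats + muesli mix at 1925 (150 cm) — short by 49.

1974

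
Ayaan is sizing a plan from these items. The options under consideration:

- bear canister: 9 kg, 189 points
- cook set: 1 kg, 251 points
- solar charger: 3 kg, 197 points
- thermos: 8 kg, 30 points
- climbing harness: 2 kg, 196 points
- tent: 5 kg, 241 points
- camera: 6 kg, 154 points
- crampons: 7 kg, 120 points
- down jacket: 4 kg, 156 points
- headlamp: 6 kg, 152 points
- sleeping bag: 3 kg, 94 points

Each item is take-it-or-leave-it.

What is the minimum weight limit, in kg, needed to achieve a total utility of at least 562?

Look for the lowest-weight combination reaching 562.
Taking cook set + solar charger + climbing harness gives 644 (≥ 562) for 6 kg.
Any bundle with less than 6 kg falls short of 562.

6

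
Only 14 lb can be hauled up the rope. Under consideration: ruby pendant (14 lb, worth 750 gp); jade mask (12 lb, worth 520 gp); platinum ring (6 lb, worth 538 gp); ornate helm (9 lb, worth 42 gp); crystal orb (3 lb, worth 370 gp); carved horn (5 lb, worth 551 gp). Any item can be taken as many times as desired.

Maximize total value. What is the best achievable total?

By value per lb: crystal orb 123.33, carved horn 110.20, platinum ring 89.67, ruby pendant 53.57 lead.
Taking the top-ratio items first gives 4×crystal orb for 1480 (12 lb).
The 3 lb tied up in crystal orb is better spent on carved horn — total rises to 1661 (14 lb).
No other feasible combination exceeds 1661.

1661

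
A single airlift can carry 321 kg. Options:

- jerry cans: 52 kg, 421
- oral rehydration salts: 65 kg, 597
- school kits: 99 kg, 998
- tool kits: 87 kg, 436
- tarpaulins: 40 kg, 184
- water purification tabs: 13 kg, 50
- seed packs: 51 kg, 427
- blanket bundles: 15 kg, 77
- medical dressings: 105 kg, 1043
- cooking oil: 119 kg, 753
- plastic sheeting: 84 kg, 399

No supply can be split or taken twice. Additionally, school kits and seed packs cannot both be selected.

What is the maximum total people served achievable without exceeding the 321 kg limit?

Ranking by ratio (people served/kg): school kits 10.08, medical dressings 9.93, oral rehydration salts 9.18.
Jerry cans + oral rehydration salts + school kits + medical dressings uses 321 of the 321 kg and totals 3059.
Every other selection either busts 321 kg or breaks a pairing rule or fails to beat 3059.

3059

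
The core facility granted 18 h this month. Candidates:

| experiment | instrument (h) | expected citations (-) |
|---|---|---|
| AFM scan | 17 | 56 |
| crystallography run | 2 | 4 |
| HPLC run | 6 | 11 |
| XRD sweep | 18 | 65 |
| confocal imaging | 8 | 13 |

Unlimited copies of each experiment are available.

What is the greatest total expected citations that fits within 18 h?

Ranking by ratio (expected citations/h): XRD sweep 3.61, AFM scan 3.29, crystallography run 2.00.
XRD sweep uses 18 of the 18 h and totals 65.
No other feasible combination exceeds 65.

65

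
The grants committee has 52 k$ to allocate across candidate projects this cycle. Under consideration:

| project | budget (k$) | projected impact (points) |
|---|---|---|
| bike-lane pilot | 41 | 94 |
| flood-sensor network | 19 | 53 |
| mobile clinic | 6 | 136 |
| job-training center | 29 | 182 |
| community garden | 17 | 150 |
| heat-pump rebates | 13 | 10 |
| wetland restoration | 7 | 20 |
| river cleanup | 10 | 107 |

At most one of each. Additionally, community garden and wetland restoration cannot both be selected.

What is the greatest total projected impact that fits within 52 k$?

Mobile clinic + job-training center + community garden uses 52 of the 52 k$ and totals 468.

468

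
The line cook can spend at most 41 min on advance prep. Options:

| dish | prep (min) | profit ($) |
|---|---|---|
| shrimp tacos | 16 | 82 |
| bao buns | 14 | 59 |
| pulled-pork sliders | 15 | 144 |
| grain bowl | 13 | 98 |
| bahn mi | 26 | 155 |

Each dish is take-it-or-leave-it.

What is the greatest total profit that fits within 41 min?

299

A density-first pass picks pulled-pork sliders + grain bowl — 242 at 28 min.
Replace grain bowl with bahn mi: the trade gains 57 net, giving 299 at 41 min.
The closest alternative, grain bowl + bahn mi, reaches only 253.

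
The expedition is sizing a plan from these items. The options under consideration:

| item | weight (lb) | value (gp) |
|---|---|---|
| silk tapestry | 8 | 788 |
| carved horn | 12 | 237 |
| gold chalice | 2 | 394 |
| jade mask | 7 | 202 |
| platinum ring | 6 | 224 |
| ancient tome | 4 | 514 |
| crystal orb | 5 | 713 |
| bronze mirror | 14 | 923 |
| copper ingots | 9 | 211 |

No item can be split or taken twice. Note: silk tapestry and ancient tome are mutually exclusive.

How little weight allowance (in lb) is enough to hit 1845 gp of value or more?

Minimise lb subject to total value ≥ 1845.
silk tapestry + gold chalice + crystal orb reaches 1895 using 15 lb.
Any bundle with less than 15 lb falls short of 1845.

15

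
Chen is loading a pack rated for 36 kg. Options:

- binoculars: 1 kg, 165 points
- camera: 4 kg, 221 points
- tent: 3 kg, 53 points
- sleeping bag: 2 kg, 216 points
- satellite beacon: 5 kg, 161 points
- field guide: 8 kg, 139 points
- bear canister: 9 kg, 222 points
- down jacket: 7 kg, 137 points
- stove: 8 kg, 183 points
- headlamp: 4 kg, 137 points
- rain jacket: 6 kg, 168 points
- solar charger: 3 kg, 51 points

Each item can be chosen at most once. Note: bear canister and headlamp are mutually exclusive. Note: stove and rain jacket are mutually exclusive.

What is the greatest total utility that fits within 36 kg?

Binoculars + camera + tent + sleeping bag + satellite beacon + field guide + headlamp + rain jacket + solar charger uses 36 of the 36 kg and totals 1311.
Next best is binoculars + camera + tent + sleeping bag + satellite beacon + down jacket + headlamp + rain jacket + solar charger at 1309 (35 kg) — short by 2.

1311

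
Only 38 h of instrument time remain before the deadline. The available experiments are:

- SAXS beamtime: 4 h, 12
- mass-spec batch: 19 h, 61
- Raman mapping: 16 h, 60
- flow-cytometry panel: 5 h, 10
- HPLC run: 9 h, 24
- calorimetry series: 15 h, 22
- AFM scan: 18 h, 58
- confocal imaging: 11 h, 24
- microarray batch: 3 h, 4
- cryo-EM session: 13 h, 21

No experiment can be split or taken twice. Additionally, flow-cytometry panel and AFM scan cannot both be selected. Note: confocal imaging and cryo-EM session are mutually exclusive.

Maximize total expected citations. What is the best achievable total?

By expected citations per h: Raman mapping 3.75, AFM scan 3.22, mass-spec batch 3.21, SAXS beamtime 3.00 lead.
Best packing: SAXS beamtime + Raman mapping + AFM scan — 38 h, 130 total.

130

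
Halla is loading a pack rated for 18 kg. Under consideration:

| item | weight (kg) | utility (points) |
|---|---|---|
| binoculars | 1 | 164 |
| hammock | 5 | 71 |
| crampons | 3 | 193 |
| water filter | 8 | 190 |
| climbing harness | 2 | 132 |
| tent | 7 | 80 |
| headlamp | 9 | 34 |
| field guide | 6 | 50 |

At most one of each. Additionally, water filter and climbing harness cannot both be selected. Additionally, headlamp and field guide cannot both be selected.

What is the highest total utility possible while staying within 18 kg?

Binoculars + hammock + crampons + climbing harness + tent uses 18 of the 18 kg and totals 640.

640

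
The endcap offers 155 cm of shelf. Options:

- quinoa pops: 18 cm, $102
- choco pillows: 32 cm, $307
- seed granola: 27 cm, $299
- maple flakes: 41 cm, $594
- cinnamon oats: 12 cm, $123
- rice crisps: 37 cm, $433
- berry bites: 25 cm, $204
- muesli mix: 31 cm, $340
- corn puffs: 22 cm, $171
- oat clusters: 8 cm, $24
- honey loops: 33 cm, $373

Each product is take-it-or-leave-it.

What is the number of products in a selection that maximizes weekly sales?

5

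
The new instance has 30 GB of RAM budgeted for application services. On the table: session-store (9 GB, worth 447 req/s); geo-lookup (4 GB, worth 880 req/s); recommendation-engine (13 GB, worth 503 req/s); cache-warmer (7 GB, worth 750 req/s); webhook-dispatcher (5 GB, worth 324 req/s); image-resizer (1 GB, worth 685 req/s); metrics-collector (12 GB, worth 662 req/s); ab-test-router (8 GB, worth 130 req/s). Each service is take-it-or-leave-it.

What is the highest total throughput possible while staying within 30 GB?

3301

Density check — image-resizer 685.00, geo-lookup 220.00, cache-warmer 107.14, webhook-dispatcher 64.80 are the best per GB.
Geo-lookup + cache-warmer + webhook-dispatcher + image-resizer + metrics-collector uses 29 of the 30 GB and totals 3301.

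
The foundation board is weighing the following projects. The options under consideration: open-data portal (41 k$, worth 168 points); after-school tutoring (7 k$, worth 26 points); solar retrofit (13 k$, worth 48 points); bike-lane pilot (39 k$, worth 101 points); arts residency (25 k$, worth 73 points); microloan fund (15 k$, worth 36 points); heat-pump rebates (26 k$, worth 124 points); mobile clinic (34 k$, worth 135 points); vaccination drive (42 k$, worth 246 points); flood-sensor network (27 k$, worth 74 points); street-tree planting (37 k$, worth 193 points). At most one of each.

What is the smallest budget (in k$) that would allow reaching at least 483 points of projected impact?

92

Need the lightest bundle worth ≥ 483.
solar retrofit + vaccination drive + street-tree planting: 487 projected impact at 92 k$.
Below 92 k$ the best achievable stays under 483.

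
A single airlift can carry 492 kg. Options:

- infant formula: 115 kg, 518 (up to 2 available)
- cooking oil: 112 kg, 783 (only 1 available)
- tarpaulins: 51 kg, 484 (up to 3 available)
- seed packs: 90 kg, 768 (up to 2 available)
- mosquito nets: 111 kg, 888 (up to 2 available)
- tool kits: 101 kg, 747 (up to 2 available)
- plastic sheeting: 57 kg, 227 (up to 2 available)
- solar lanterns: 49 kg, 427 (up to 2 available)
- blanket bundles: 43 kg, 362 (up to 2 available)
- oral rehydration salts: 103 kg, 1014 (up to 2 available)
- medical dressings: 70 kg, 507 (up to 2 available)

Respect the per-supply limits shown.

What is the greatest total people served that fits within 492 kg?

4610

By people served per kg: oral rehydration salts 9.84, tarpaulins 9.49, solar lanterns 8.71 lead.
A density-first pass picks 3×tarpaulins + 2×solar lanterns + 2×oral rehydration salts — 4334 at 457 kg.
Replace 2×solar lanterns with seed packs + blanket bundles: the trade gains 276 net, giving 4610 at 492 kg.
No other feasible combination exceeds 4610.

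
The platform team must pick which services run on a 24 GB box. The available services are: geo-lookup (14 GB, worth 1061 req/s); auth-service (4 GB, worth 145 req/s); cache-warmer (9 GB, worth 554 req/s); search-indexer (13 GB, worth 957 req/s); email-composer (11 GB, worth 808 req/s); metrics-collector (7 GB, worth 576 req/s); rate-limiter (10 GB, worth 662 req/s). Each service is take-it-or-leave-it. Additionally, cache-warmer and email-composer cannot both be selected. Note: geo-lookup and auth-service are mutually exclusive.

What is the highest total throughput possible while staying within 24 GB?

Ranking by ratio (throughput/GB): metrics-collector 82.29, geo-lookup 75.79, search-indexer 73.62, email-composer 73.45.
Greedy by ratio would take geo-lookup + metrics-collector: 21 GB used, total 1637.
The 21 GB tied up in geo-lookup and metrics-collector is better spent on search-indexer + email-composer — total rises to 1765 (24 GB).

1765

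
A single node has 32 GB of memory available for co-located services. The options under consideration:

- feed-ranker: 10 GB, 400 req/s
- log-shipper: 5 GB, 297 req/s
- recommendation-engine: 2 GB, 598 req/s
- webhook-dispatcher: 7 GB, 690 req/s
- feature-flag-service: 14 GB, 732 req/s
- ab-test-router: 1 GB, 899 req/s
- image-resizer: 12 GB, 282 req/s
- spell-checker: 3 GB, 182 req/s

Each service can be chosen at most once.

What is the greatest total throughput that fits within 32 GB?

3398

By throughput per GB: ab-test-router 899.00, recommendation-engine 299.00, webhook-dispatcher 98.57, spell-checker 60.67 lead.
Log-shipper + recommendation-engine + webhook-dispatcher + feature-flag-service + ab-test-router + spell-checker uses 32 of the 32 GB and totals 3398.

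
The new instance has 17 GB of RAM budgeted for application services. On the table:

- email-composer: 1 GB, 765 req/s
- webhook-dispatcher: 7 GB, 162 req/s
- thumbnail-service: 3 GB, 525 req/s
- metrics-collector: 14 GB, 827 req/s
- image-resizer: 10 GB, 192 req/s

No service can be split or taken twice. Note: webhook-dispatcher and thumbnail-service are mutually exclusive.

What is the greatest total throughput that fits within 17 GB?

1592

Best packing: email-composer + metrics-collector — 15 GB, 1592 total.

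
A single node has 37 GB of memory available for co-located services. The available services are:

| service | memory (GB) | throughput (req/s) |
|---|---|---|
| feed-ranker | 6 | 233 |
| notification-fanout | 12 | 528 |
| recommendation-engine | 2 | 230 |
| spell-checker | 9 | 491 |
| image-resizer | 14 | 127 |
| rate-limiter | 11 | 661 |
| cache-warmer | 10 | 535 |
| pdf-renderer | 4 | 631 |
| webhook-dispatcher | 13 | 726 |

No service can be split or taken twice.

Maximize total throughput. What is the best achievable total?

2548

Taking the top-ratio services first gives feed-ranker + recommendation-engine + rate-limiter + pdf-renderer + webhook-dispatcher for 2481 (36 GB).
Replace feed-ranker and webhook-dispatcher with spell-checker + cache-warmer: the trade gains 67 net, giving 2548 at 36 GB.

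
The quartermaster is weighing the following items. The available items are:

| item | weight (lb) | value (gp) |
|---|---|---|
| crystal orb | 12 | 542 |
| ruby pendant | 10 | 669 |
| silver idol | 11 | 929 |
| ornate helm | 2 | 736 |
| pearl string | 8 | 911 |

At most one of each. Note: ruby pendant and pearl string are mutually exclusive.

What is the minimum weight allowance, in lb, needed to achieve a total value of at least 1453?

10

Need the lightest bundle worth ≥ 1453.
ornate helm + pearl string: 1647 value at 10 lb.
No combination under 10 lb hits 1453.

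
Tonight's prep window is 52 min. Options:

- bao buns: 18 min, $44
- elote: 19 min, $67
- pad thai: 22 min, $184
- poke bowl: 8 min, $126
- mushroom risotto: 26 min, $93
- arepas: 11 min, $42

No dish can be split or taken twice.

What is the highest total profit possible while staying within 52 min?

377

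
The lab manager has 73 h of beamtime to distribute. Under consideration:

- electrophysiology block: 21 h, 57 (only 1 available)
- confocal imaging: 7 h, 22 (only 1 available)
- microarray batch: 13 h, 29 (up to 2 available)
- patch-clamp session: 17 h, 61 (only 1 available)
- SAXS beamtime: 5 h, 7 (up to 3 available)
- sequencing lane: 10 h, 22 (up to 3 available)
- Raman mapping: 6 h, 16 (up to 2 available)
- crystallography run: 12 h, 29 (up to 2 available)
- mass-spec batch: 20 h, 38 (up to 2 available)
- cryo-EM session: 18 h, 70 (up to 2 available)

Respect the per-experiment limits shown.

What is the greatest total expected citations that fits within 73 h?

255

Taking confocal imaging + patch-clamp session + 2×Raman mapping + 2×cryo-EM session: 72 h used, 255 in expected citations.
Nothing else within 73 h beats 255.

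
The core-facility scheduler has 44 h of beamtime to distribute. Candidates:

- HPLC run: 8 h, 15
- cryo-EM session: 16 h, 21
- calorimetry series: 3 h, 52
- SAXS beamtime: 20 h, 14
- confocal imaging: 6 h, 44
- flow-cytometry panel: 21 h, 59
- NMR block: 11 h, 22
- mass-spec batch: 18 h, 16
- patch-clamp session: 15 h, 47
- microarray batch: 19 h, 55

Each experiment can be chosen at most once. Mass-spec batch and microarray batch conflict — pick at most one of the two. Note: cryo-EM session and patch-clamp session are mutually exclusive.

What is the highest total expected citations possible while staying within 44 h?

The ratio ordering already packs tightly: calorimetry series + confocal imaging + patch-clamp session + microarray batch, 43 h, 198.
Runner-up HPLC run + calorimetry series + confocal imaging + NMR block + patch-clamp session tops out at 180.

198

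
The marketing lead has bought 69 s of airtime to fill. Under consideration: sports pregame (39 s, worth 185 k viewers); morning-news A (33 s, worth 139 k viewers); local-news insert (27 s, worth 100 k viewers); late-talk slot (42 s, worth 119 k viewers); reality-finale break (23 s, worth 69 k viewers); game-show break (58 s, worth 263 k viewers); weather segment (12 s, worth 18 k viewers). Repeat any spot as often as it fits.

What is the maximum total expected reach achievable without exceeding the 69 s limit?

Taking sports pregame + local-news insert: 66 s used, 285 in expected reach.
No other feasible combination exceeds 285.

285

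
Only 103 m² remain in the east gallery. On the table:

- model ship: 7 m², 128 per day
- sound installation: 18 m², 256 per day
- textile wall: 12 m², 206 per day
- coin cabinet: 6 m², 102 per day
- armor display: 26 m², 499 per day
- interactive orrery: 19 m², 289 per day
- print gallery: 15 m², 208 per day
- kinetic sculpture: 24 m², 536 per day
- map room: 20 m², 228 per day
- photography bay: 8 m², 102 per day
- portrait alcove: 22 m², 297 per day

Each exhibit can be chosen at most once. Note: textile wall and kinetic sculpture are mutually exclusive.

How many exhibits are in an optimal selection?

The maximum expected visitors within 103 m² is 1818.
For example model ship + sound installation + coin cabinet + armor display + kinetic sculpture + portrait alcove achieves it, using 103 m².
All optima have 6 exhibits.

6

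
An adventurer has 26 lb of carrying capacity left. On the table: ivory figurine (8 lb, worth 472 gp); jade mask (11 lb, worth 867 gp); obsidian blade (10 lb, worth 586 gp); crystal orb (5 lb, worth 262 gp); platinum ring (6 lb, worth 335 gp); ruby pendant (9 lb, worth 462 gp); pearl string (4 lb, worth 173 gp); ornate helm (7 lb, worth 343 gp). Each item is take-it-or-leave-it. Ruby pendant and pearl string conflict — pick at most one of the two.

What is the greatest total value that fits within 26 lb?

1715

Filling by ratio: ivory figurine + jade mask + platinum ring for 1674, with 1 lb left unused.
Replace ivory figurine and platinum ring with obsidian blade + crystal orb: the trade gains 41 net, giving 1715 at 26 lb.
Nothing else feasible within 26 lb beats 1715.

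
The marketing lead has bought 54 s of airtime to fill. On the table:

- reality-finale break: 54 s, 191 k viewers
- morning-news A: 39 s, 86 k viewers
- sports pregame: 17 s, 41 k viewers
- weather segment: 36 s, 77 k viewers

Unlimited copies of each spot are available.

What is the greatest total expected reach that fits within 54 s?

191

The ratio ordering already packs tightly: reality-finale break, 54 s, 191.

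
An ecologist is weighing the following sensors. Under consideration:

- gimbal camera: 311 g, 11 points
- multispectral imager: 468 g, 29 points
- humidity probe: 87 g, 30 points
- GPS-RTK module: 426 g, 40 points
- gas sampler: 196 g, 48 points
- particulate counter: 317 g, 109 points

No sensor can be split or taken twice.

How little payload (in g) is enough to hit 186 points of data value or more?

600

Look for the lowest-payload combination reaching 186.
humidity probe + gas sampler + particulate counter reaches 187 using 600 g.
Below 600 g the best achievable stays under 186.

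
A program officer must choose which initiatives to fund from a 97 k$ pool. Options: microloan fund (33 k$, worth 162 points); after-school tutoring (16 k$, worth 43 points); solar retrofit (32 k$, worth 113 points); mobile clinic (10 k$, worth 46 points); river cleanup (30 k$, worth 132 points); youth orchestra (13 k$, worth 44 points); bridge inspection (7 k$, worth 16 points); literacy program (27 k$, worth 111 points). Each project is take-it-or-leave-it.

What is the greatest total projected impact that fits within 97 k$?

Filling by ratio: microloan fund + mobile clinic + river cleanup + youth orchestra + bridge inspection for 400, with 4 k$ left unused.
Dropping mobile clinic and youth orchestra frees 23 k$; slotting in literacy program (27 k$) lifts the total to 421 at 97 k$.
Runner-up microloan fund + solar retrofit + river cleanup tops out at 407.

421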